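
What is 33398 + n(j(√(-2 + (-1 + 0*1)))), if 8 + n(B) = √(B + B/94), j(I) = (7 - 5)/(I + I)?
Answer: 33390 + 3^(¾)*√8930*√(-I)/282 ≈ 33391.0 - 0.54014*I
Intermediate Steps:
j(I) = 1/I (j(I) = 2/((2*I)) = 2*(1/(2*I)) = 1/I)
n(B) = -8 + √8930*√B/94 (n(B) = -8 + √(B + B/94) = -8 + √(95*B/94) = -8 + √8930*√B/94)
33398 + n(j(√(-2 + (-1 + 0*1)))) = 33398 + (-8 + √8930*√(1/(√(-2 + (-1 + 0*1))))/94) = 33398 + (-8 + √8930*√(1/(√(-2 + (-1 + 0))))/94) = 33398 + (-8 + √8930*√(1/(√(-2 - 1)))/94) = 33398 + (-8 + √8930*√(1/(√(-3)))/94) = 33398 + (-8 + √8930*√(1/(I*√3))/94) = 33398 + (-8 + √8930*√(-I*√3/3)/94) = 33398 + (-8 + √8930*(3^(¾)*√(-I)/3)/94) = 33398 + (-8 + 3^(¾)*√8930*√(-I)/282) = 33390 + 3^(¾)*√8930*√(-I)/282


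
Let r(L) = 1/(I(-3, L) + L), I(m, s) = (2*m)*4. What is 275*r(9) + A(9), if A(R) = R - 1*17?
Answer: -79/3 ≈ -26.333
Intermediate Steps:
I(m, s) = 8*m
A(R) = -17 + R (A(R) = R - 17 = -17 + R)
r(L) = 1/(-24 + L) (r(L) = 1/(8*(-3) + L) = 1/(-24 + L))
275*r(9) + A(9) = 275/(-24 + 9) + (-17 + 9) = 275/(-15) - 8 = 275*(-1/15) - 8 = -55/3 - 8 = -79/3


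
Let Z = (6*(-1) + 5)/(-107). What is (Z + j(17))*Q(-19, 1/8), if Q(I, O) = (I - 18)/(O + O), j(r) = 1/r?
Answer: -18352/1819 ≈ -10.089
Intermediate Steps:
Z = 1/107 (Z = (-6 + 5)*(-1/107) = -1*(-1/107) = 1/107 ≈ 0.0093458)
Q(I, O) = (-18 + I)/(2*O) (Q(I, O) = (-18 + I)/((2*O)) = (-18 + I)*(1/(2*O)) = (-18 + I)/(2*O))
(Z + j(17))*Q(-19, 1/8) = (1/107 + 1/17)*((-18 - 19)/(2*(1/8))) = (1/107 + 1/17)*((1/2)*(-37)/(1/8)) = 124*((1/2)*8*(-37))/1819 = (124/1819)*(-148) = -18352/1819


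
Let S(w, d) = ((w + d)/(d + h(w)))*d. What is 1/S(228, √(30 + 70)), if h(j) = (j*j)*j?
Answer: 5926181/1190 ≈ 4980.0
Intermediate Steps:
h(j) = j³ (h(j) = j²*j = j³)
S(w, d) = d*(d + w)/(d + w³) (S(w, d) = ((w + d)/(d + w³))*d = ((d + w)/(d + w³))*d = d*(d + w)/(d + w³))
1/S(228, √(30 + 70)) = 1/(√(30 + 70)*(√(30 + 70) + 228)/(√(30 + 70) + 228³)) = 1/(√100*(√100 + 228)/(√100 + 11852352)) = 1/(10*(10 + 228)/(10 + 11852352)) = 1/(10*238/11852362) = 1/(10*(1/11852362)*238) = 1/(1190/5926181) = 5926181/1190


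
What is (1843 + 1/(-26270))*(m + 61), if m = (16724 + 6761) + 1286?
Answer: 601128201344/13135 ≈ 4.5765e+7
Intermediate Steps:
m = 24771 (m = 23485 + 1286 = 24771)
(1843 + 1/(-26270))*(m + 61) = (1843 + 1/(-26270))*(24771 + 61) = (1843 - 1/26270)*24832 = (48415609/26270)*24832 = 601128201344/13135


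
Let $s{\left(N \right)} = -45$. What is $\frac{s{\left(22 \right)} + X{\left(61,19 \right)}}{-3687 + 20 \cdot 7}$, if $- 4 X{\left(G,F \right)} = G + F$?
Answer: $\frac{65}{3547} \approx 0.018325$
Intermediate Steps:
$X{\left(G,F \right)} = - \frac{F}{4} - \frac{G}{4}$ ($X{\left(G,F \right)} = - \frac{G + F}{4} = - \frac{F + G}{4} = - \frac{F}{4} - \frac{G}{4}$)
$\frac{s{\left(22 \right)} + X{\left(61,19 \right)}}{-3687 + 20 \cdot 7} = \frac{-45 - 20}{-3687 + 20 \cdot 7} = \frac{-45 - 20}{-3687 + 140} = \frac{-45 - 20}{-3547} = \left(-65\right) \left(- \frac{1}{3547}\right) = \frac{65}{3547}$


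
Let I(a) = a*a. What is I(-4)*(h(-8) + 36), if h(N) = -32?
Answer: 64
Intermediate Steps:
I(a) = a²
I(-4)*(h(-8) + 36) = (-4)²*(-32 + 36) = 16*4 = 64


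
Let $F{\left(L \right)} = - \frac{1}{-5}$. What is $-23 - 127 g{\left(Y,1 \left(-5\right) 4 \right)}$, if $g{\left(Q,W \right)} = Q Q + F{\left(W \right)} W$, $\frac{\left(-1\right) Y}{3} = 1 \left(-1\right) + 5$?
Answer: $-17803$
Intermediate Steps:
$Y = -12$ ($Y = - 3 \left(1 \left(-1\right) + 5\right) = - 3 \left(-1 + 5\right) = \left(-3\right) 4 = -12$)
$F{\left(L \right)} = \frac{1}{5}$ ($F{\left(L \right)} = \left(-1\right) \left(- \frac{1}{5}\right) = \frac{1}{5}$)
$g{\left(Q,W \right)} = Q^{2} + \frac{W}{5}$ ($g{\left(Q,W \right)} = Q Q + \frac{W}{5} = Q^{2} + \frac{W}{5}$)
$-23 - 127 g{\left(Y,1 \left(-5\right) 4 \right)} = -23 - 127 \left(\left(-12\right)^{2} + \frac{1 \left(-5\right) 4}{5}\right) = -23 - 127 \left(144 + \frac{\left(-5\right) 4}{5}\right) = -23 - 127 \left(144 + \frac{1}{5} \left(-20\right)\right) = -23 - 127 \left(144 - 4\right) = -23 - 17780 = -17803$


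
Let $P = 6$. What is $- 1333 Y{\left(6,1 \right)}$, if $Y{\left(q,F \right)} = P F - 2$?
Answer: $-5332$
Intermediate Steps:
$Y{\left(q,F \right)} = -2 + 6 F$ ($Y{\left(q,F \right)} = 6 F - 2 = -2 + 6 F$)
$- 1333 Y{\left(6,1 \right)} = - 1333 \left(-2 + 6 \cdot 1\right) = - 1333 \left(-2 + 6\right) = \left(-1333\right) 4 = -5332$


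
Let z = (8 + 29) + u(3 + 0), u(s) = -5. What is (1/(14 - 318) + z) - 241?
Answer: -63537/304 ≈ -209.00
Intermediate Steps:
z = 32 (z = (8 + 29) - 5 = 37 - 5 = 32)
(1/(14 - 318) + z) - 241 = (1/(14 - 318) + 32) - 241 = (1/(-304) + 32) - 241 = (-1/304 + 32) - 241 = 9727/304 - 241 = -63537/304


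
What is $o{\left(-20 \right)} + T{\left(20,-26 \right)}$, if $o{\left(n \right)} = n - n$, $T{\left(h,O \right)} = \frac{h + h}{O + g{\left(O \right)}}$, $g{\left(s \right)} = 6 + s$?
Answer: $- \frac{20}{23} \approx -0.86957$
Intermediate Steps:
$T{\left(h,O \right)} = \frac{2 h}{6 + 2 O}$ ($T{\left(h,O \right)} = \frac{h + h}{O + \left(6 + O\right)} = \frac{2 h}{6 + 2 O}$)
$o{\left(n \right)} = 0$
$o{\left(-20 \right)} + T{\left(20,-26 \right)} = 0 + \frac{20}{3 - 26} = 0 + \frac{20}{-23} = 0 + 20 \left(- \frac{1}{23}\right) = 0 - \frac{20}{23} = - \frac{20}{23}$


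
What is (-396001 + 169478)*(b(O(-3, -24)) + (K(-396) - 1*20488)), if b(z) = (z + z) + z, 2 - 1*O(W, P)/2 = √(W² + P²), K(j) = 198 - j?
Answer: 4503730286 + 4077414*√65 ≈ 4.5366e+9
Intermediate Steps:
O(W, P) = 4 - 2*√(P² + W²) (O(W, P) = 4 - 2*√(W² + P²) = 4 - 2*√(P² + W²))
b(z) = 3*z (b(z) = 2*z + z = 3*z)
(-396001 + 169478)*(b(O(-3, -24)) + (K(-396) - 1*20488)) = (-396001 + 169478)*(3*(4 - 2*√((-24)² + (-3)²)) + ((198 - 1*(-396)) - 1*20488)) = -226523*(3*(4 - 2*√(576 + 9)) + ((198 + 396) - 20488)) = -226523*(3*(4 - 6*√65) + (594 - 20488)) = -226523*(3*(4 - 6*√65) - 19894) = -226523*((12 - 18*√65) - 19894) = -226523*(-19882 - 18*√65) = 4503730286 + 4077414*√65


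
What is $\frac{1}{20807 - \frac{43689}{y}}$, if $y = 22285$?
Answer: $\frac{22285}{463640306} \approx 4.8065 \cdot 10^{-5}$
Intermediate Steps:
$\frac{1}{20807 - \frac{43689}{y}} = \frac{1}{20807 - \frac{43689}{22285}} = \frac{1}{\frac{463640306}{22285}} = \frac{22285}{463640306}$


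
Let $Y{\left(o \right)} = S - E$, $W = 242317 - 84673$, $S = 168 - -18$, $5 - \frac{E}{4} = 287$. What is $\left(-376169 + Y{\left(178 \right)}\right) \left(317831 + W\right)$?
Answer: $-178234181125$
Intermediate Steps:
$E = -1128$ ($E = 20 - 1148 = -1128$)
$S = 186$ ($S = 168 + 18 = 186$)
$W = 157644$ ($W = 242317 - 84673 = 157644$)
$Y{\left(o \right)} = 1314$ ($Y{\left(o \right)} = 186 - -1128 = 186 + 1128 = 1314$)
$\left(-376169 + Y{\left(178 \right)}\right) \left(317831 + W\right) = \left(-376169 + 1314\right) \left(317831 + 157644\right) = \left(-374855\right) 475475 = -178234181125$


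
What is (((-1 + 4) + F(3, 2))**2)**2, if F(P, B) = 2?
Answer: 625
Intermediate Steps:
(((-1 + 4) + F(3, 2))**2)**2 = (((-1 + 4) + 2)**2)**2 = ((3 + 2)**2)**2 = (5**2)**2 = 25**2 = 625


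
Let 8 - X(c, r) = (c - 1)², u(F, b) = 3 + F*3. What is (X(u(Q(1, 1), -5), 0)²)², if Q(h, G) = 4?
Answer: 1249198336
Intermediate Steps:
u(F, b) = 3 + 3*F
X(c, r) = 8 - (-1 + c)² (X(c, r) = 8 - (c - 1)² = 8 - (-1 + c)²)
(X(u(Q(1, 1), -5), 0)²)² = ((8 - (-1 + (3 + 3*4))²)²)² = ((8 - (-1 + (3 + 12))²)²)² = ((8 - (-1 + 15)²)²)² = ((8 - 1*14²)²)² = ((8 - 1*196)²)² = ((8 - 196)²)² = ((-188)²)² = 35344² = 1249198336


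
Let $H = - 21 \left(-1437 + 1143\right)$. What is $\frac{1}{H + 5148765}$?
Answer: $\frac{1}{5154939} \approx 1.9399 \cdot 10^{-7}$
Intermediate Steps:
$H = 6174$ ($H = \left(-21\right) \left(-294\right) = 6174$)
$\frac{1}{H + 5148765} = \frac{1}{6174 + 5148765} = \frac{1}{5154939}$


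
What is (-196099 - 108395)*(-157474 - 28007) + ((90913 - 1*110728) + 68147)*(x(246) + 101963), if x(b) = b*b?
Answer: 64330786642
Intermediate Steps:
x(b) = b²
(-196099 - 108395)*(-157474 - 28007) + ((90913 - 1*110728) + 68147)*(x(246) + 101963) = (-196099 - 108395)*(-157474 - 28007) + ((90913 - 1*110728) + 68147)*(246² + 101963) = -304494*(-185481) + ((90913 - 110728) + 68147)*(60516 + 101963) = 56477851614 + (-19815 + 68147)*162479 = 56477851614 + 48332*162479 = 56477851614 + 7852935028 = 64330786642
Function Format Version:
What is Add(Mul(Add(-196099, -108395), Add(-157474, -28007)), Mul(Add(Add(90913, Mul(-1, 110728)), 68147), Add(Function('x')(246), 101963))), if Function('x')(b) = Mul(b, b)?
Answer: 64330786642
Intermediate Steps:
Function('x')(b) = Pow(b, 2)
Add(Mul(Add(-196099, -108395), Add(-157474, -28007)), Mul(Add(Add(90913, Mul(-1, 110728)), 68147), Add(Function('x')(246), 101963))) = Add(Mul(Add(-196099, -108395), Add(-157474, -28007)), Mul(Add(Add(90913, Mul(-1, 110728)), 68147), Add(Pow(246, 2), 101963))) = Add(Mul(-304494, -185481), Mul(Add(Add(90913, -110728), 68147), Add(60516, 101963))) = Add(56477851614, Mul(Add(-19815, 68147), 162479)) = Add(56477851614, Mul(48332, 162479)) = Add(56477851614, 7852935028) = 64330786642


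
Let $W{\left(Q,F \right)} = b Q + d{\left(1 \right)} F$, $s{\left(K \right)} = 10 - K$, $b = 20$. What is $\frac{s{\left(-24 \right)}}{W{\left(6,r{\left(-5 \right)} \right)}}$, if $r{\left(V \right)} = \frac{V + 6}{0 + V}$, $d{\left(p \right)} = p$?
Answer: $\frac{170}{599} \approx 0.28381$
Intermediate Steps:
$r{\left(V \right)} = \frac{6 + V}{V}$
$W{\left(Q,F \right)} = F + 20 Q$ ($W{\left(Q,F \right)} = 20 Q + 1 F = 20 Q + F = F + 20 Q$)
$\frac{s{\left(-24 \right)}}{W{\left(6,r{\left(-5 \right)} \right)}} = \frac{10 - -24}{\frac{6 - 5}{-5} + 20 \cdot 6} = \frac{10 + 24}{\left(- \frac{1}{5}\right) 1 + 120} = \frac{34}{- \frac{1}{5} + 120} = \frac{34}{\frac{599}{5}} = 34 \cdot \frac{5}{599} = \frac{170}{599}$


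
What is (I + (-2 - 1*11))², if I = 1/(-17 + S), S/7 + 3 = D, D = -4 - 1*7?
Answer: 2238016/13225 ≈ 169.23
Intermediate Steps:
D = -11 (D = -4 - 7 = -11)
S = -98 (S = -21 + 7*(-11) = -21 - 77 = -98)
I = -1/115 (I = 1/(-17 - 98) = 1/(-115) = -1/115 ≈ -0.0086956)
(I + (-2 - 1*11))² = (-1/115 + (-2 - 1*11))² = (-1/115 + (-2 - 11))² = (-1/115 - 13)² = (-1496/115)² = 2238016/13225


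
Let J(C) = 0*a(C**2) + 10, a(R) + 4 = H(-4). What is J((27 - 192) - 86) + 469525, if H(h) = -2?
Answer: 469535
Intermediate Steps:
a(R) = -6 (a(R) = -4 - 2 = -6)
J(C) = 10 (J(C) = 0*(-6) + 10 = 0 + 10 = 10)
J((27 - 192) - 86) + 469525 = 10 + 469525 = 469535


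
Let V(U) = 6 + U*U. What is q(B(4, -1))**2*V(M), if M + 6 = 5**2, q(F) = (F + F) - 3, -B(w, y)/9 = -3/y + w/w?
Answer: 2064375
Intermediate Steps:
B(w, y) = -9 + 27/y (B(w, y) = -9*(-3/y + w/w) = -9*(-3/y + 1) = -9*(1 - 3/y) = -9 + 27/y)
q(F) = -3 + 2*F (q(F) = 2*F - 3 = -3 + 2*F)
M = 19 (M = -6 + 5**2 = -6 + 25 = 19)
V(U) = 6 + U**2
q(B(4, -1))**2*V(M) = (-3 + 2*(-9 + 27/(-1)))**2*(6 + 19**2) = (-3 + 2*(-9 + 27*(-1)))**2*(6 + 361) = (-3 + 2*(-9 - 27))**2*367 = (-3 + 2*(-36))**2*367 = (-3 - 72)**2*367 = (-75)**2*367 = 5625*367 = 2064375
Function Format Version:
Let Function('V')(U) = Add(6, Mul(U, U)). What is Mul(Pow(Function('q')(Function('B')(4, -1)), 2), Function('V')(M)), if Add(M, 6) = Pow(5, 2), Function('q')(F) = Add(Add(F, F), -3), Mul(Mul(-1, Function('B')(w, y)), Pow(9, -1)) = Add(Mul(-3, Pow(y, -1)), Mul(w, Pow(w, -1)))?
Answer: 2064375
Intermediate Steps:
Function('B')(w, y) = Add(-9, Mul(27, Pow(y, -1))) (Function('B')(w, y) = Mul(-9, Add(Mul(-3, Pow(y, -1)), Mul(w, Pow(w, -1)))) = Mul(-9, Add(Mul(-3, Pow(y, -1)), 1)) = Mul(-9, Add(1, Mul(-3, Pow(y, -1)))) = Add(-9, Mul(27, Pow(y, -1))))
Function('q')(F) = Add(-3, Mul(2, F)) (Function('q')(F) = Add(Mul(2, F), -3) = Add(-3, Mul(2, F)))
M = 19 (M = Add(-6, Pow(5, 2)) = Add(-6, 25) = 19)
Function('V')(U) = Add(6, Pow(U, 2))
Mul(Pow(Function('q')(Function('B')(4, -1)), 2), Function('V')(M)) = Mul(Pow(Add(-3, Mul(2, Add(-9, Mul(27, Pow(-1, -1))))), 2), Add(6, Pow(19, 2))) = Mul(Pow(Add(-3, Mul(2, Add(-9, Mul(27, -1)))), 2), Add(6, 361)) = Mul(Pow(Add(-3, Mul(2, Add(-9, -27))), 2), 367) = Mul(Pow(Add(-3, Mul(2, -36)), 2), 367) = Mul(Pow(Add(-3, -72), 2), 367) = Mul(Pow(-75, 2), 367) = Mul(5625, 367) = 2064375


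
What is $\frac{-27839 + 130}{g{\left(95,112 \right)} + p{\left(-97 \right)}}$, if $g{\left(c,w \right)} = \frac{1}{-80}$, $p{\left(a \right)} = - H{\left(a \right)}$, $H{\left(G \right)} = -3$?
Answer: $- \frac{2216720}{239} \approx -9275.0$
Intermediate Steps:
$p{\left(a \right)} = 3$ ($p{\left(a \right)} = \left(-1\right) \left(-3\right) = 3$)
$g{\left(c,w \right)} = - \frac{1}{80}$
$\frac{-27839 + 130}{g{\left(95,112 \right)} + p{\left(-97 \right)}} = \frac{-27839 + 130}{- \frac{1}{80} + 3} = - \frac{27709}{\frac{239}{80}} = \left(-27709\right) \frac{80}{239} = - \frac{2216720}{239}$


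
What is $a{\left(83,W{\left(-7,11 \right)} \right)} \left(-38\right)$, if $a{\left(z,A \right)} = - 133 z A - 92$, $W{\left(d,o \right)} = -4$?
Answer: $-1674432$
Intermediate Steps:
$a{\left(z,A \right)} = -92 - 133 A z$ ($a{\left(z,A \right)} = - 133 A z - 92 = -92 - 133 A z$)
$a{\left(83,W{\left(-7,11 \right)} \right)} \left(-38\right) = \left(-92 - \left(-532\right) 83\right) \left(-38\right) = \left(-92 + 44156\right) \left(-38\right) = 44064 \left(-38\right) = -1674432$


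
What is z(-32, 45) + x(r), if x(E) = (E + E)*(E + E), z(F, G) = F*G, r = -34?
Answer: 3184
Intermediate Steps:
x(E) = 4*E**2 (x(E) = (2*E)*(2*E) = 4*E**2)
z(-32, 45) + x(r) = -32*45 + 4*(-34)**2 = -1440 + 4*1156 = -1440 + 4624 = 3184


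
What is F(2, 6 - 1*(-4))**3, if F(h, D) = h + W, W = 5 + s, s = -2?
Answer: 125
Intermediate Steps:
W = 3 (W = 5 - 2 = 3)
F(h, D) = 3 + h (F(h, D) = h + 3 = 3 + h)
F(2, 6 - 1*(-4))**3 = (3 + 2)**3 = 5**3 = 125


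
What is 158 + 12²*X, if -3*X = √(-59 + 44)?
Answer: 158 - 48*I*√15 ≈ 158.0 - 185.9*I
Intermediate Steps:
X = -I*√15/3 (X = -√(-59 + 44)/3 = -I*√15/3 ≈ -1.291*I)
158 + 12²*X = 158 + 12²*(-I*√15/3) = 158 + 144*(-I*√15/3) = 158 - 48*I*√15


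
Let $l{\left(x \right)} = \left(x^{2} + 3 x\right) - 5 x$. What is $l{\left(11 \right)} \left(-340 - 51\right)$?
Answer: $-38709$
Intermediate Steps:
$l{\left(x \right)} = x^{2} - 2 x$
$l{\left(11 \right)} \left(-340 - 51\right) = 11 \left(-2 + 11\right) \left(-340 - 51\right) = 11 \cdot 9 \left(-391\right) = 99 \left(-391\right) = -38709$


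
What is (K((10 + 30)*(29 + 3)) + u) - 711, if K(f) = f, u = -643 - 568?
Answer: -642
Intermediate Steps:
u = -1211
(K((10 + 30)*(29 + 3)) + u) - 711 = ((10 + 30)*(29 + 3) - 1211) - 711 = (40*32 - 1211) - 711 = (1280 - 1211) - 711 = 69 - 711 = -642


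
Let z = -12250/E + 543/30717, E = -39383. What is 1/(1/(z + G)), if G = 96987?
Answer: 39109416492092/403242537 ≈ 96987.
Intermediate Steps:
z = 132556073/403242537 (z = -12250/(-39383) + 543/30717 = -12250*(-1/39383) + 543*(1/30717) = 12250/39383 + 181/10239 = 132556073/403242537 ≈ 0.32873)
1/(1/(z + G)) = 1/(1/(132556073/403242537 + 96987)) = 1/(1/(39109416492092/403242537)) = 1/(403242537/39109416492092) = 39109416492092/403242537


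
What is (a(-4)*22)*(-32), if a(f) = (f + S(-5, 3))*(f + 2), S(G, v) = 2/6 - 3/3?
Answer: -19712/3 ≈ -6570.7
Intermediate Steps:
S(G, v) = -⅔ (S(G, v) = 2*(⅙) - 3*⅓ = ⅓ - 1 = -⅔)
a(f) = (2 + f)*(-⅔ + f) (a(f) = (f - ⅔)*(f + 2) = (-⅔ + f)*(2 + f) = (2 + f)*(-⅔ + f))
(a(-4)*22)*(-32) = ((-4/3 + (-4)² + (4/3)*(-4))*22)*(-32) = ((-4/3 + 16 - 16/3)*22)*(-32) = ((28/3)*22)*(-32) = (616/3)*(-32) = -19712/3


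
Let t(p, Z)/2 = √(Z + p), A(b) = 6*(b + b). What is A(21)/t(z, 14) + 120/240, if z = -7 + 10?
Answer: ½ + 126*√17/17 ≈ 31.059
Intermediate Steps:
A(b) = 12*b (A(b) = 6*(2*b) = 12*b)
z = 3
t(p, Z) = 2*√(Z + p)
A(21)/t(z, 14) + 120/240 = (12*21)/((2*√(14 + 3))) + 120/240 = 252/((2*√17)) + 120*(1/240) = 252*(√17/34) + ½ = 126*√17/17 + ½ = ½ + 126*√17/17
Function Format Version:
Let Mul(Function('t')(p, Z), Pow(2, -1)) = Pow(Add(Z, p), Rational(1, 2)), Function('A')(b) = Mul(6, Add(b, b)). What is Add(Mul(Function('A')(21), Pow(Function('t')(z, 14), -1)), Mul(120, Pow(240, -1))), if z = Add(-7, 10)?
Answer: Add(Rational(1, 2), Mul(Rational(126, 17), Pow(17, Rational(1, 2)))) ≈ 31.059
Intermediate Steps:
Function('A')(b) = Mul(12, b) (Function('A')(b) = Mul(6, Mul(2, b)) = Mul(12, b))
z = 3
Function('t')(p, Z) = Mul(2, Pow(Add(Z, p), Rational(1, 2)))
Add(Mul(Function('A')(21), Pow(Function('t')(z, 14), -1)), Mul(120, Pow(240, -1))) = Add(Mul(Mul(12, 21), Pow(Mul(2, Pow(Add(14, 3), Rational(1, 2))), -1)), Mul(120, Pow(240, -1))) = Add(Mul(252, Pow(Mul(2, Pow(17, Rational(1, 2))), -1)), Mul(120, Rational(1, 240))) = Add(Mul(252, Mul(Rational(1, 34), Pow(17, Rational(1, 2)))), Rational(1, 2)) = Add(Mul(Rational(126, 17), Pow(17, Rational(1, 2))), Rational(1, 2)) = Add(Rational(1, 2), Mul(Rational(126, 17), Pow(17, Rational(1, 2))))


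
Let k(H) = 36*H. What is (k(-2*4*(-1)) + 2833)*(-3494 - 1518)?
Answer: -15642452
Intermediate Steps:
(k(-2*4*(-1)) + 2833)*(-3494 - 1518) = (36*(-2*4*(-1)) + 2833)*(-3494 - 1518) = (36*(-8*(-1)) + 2833)*(-5012) = (36*8 + 2833)*(-5012) = (288 + 2833)*(-5012) = 3121*(-5012) = -15642452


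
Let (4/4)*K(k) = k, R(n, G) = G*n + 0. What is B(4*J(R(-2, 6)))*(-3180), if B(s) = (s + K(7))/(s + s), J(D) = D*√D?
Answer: -1590 - 1855*I*√3/48 ≈ -1590.0 - 66.937*I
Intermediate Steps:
R(n, G) = G*n
K(k) = k
J(D) = D^(3/2)
B(s) = (7 + s)/(2*s) (B(s) = (s + 7)/(s + s) = (7 + s)/((2*s)) = (7 + s)*(1/(2*s)) = (7 + s)/(2*s))
B(4*J(R(-2, 6)))*(-3180) = ((7 + 4*(6*(-2))^(3/2))/(2*((4*(6*(-2))^(3/2)))))*(-3180) = ((7 + 4*(-12)^(3/2))/(2*((4*(-12)^(3/2)))))*(-3180) = ((7 + 4*(-24*I*√3))/(2*((4*(-24*I*√3)))))*(-3180) = ((7 - 96*I*√3)/(2*((-96*I*√3))))*(-3180) = ((I*√3/288)*(7 - 96*I*√3)/2)*(-3180) = (I*√3*(7 - 96*I*√3)/576)*(-3180) = -265*I*√3*(7 - 96*I*√3)/48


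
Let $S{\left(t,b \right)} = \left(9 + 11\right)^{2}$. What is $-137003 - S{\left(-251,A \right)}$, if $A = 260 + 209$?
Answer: $-137403$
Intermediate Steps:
$A = 469$
$S{\left(t,b \right)} = 400$ ($S{\left(t,b \right)} = 20^{2} = 400$)
$-137003 - S{\left(-251,A \right)} = -137003 - 400 = -137403$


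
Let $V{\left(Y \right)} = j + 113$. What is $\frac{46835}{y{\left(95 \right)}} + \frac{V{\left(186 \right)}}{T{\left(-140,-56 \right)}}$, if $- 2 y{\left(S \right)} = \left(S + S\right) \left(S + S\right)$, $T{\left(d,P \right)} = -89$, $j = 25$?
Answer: $- \frac{70097}{16910} \approx -4.1453$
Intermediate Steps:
$y{\left(S \right)} = - 2 S^{2}$ ($y{\left(S \right)} = - \frac{\left(S + S\right) \left(S + S\right)}{2} = - \frac{2 S 2 S}{2} = - \frac{4 S^{2}}{2} = - 2 S^{2}$)
$V{\left(Y \right)} = 138$ ($V{\left(Y \right)} = 25 + 113 = 138$)
$\frac{46835}{y{\left(95 \right)}} + \frac{V{\left(186 \right)}}{T{\left(-140,-56 \right)}} = \frac{46835}{\left(-2\right) 95^{2}} + \frac{138}{-89} = \frac{46835}{\left(-2\right) 9025} + 138 \left(- \frac{1}{89}\right) = \frac{46835}{-18050} - \frac{138}{89} = 46835 \left(- \frac{1}{18050}\right) - \frac{138}{89} = - \frac{493}{190} - \frac{138}{89} = - \frac{70097}{16910}$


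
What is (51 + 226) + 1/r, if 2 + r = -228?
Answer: 63709/230 ≈ 277.00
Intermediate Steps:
r = -230 (r = -2 - 228 = -230)
(51 + 226) + 1/r = (51 + 226) + 1/(-230) = 277 - 1/230 = 63709/230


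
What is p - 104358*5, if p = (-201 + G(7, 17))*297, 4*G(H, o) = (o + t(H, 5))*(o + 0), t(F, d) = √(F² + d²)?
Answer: -2240115/4 + 5049*√74/4 ≈ -5.4917e+5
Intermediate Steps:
G(H, o) = o*(o + √(25 + H²))/4 (G(H, o) = ((o + √(H² + 5²))*(o + 0))/4 = ((o + √(H² + 25))*o)/4 = ((o + √(25 + H²))*o)/4 = (o*(o + √(25 + H²)))/4 = o*(o + √(25 + H²))/4)
p = -152955/4 + 5049*√74/4 (p = (-201 + (¼)*17*(17 + √(25 + 7²)))*297 = (-201 + (¼)*17*(17 + √(25 + 49)))*297 = (-201 + (¼)*17*(17 + √74))*297 = (-201 + (289/4 + 17*√74/4))*297 = (-515/4 + 17*√74/4)*297 = -152955/4 + 5049*√74/4 ≈ -27380.)
p - 104358*5 = (-152955/4 + 5049*√74/4) - 104358*5 = (-152955/4 + 5049*√74/4) - 1*521790 = (-152955/4 + 5049*√74/4) - 521790 = -2240115/4 + 5049*√74/4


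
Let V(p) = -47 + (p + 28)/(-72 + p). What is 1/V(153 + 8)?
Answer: -89/3994 ≈ -0.022283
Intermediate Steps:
V(p) = -47 + (28 + p)/(-72 + p)
1/V(153 + 8) = 1/(2*(1706 - 23*(153 + 8))/(-72 + (153 + 8))) = 1/(2*(1706 - 23*161)/(-72 + 161)) = 1/(2*(1706 - 3703)/89) = 1/(2*(1/89)*(-1997)) = 1/(-3994/89) = -89/3994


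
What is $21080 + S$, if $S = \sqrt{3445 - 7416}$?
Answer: $21080 + 19 i \sqrt{11} \approx 21080.0 + 63.016 i$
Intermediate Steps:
$S = 19 i \sqrt{11}$ ($S = \sqrt{-3971} = 19 i \sqrt{11} \approx 63.016 i$)
$21080 + S = 21080 + 19 i \sqrt{11}$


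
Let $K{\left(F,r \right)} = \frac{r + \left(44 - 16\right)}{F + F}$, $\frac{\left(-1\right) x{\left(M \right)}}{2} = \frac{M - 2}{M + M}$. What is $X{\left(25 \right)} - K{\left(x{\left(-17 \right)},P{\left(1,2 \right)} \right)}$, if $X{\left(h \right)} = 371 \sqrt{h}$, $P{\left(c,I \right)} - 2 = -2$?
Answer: $\frac{35483}{19} \approx 1867.5$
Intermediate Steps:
$P{\left(c,I \right)} = 0$ ($P{\left(c,I \right)} = 2 - 2 = 0$)
$x{\left(M \right)} = - \frac{-2 + M}{M}$ ($x{\left(M \right)} = - 2 \frac{M - 2}{M + M} = - 2 \frac{-2 + M}{2 M} = - \frac{-2 + M}{M}$)
$K{\left(F,r \right)} = \frac{28 + r}{2 F}$ ($K{\left(F,r \right)} = \frac{r + \left(44 - 16\right)}{2 F} = \left(r + 28\right) \frac{1}{2 F} = \left(28 + r\right) \frac{1}{2 F} = \frac{28 + r}{2 F}$)
$X{\left(25 \right)} - K{\left(x{\left(-17 \right)},P{\left(1,2 \right)} \right)} = 371 \sqrt{25} - \frac{28 + 0}{2 \frac{2 - -17}{-17}} = 371 \cdot 5 - \frac{1}{2} \frac{1}{\left(- \frac{1}{17}\right) \left(2 + 17\right)} 28 = 1855 - \frac{1}{2} \frac{1}{\left(- \frac{1}{17}\right) 19} \cdot 28 = 1855 - \frac{1}{2} \frac{1}{- \frac{19}{17}} \cdot 28 = 1855 - \frac{1}{2} \left(- \frac{17}{19}\right) 28 = 1855 - - \frac{238}{19} = 1855 + \frac{238}{19} = \frac{35483}{19}$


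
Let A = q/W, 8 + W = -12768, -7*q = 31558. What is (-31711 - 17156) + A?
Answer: -2185120993/44716 ≈ -48867.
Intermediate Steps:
q = -31558/7 (q = -⅐*31558 = -31558/7 ≈ -4508.3)
W = -12776 (W = -8 - 12768 = -12776)
A = 15779/44716 (A = -31558/7/(-12776) = -31558/7*(-1/12776) = 15779/44716 ≈ 0.35287)
(-31711 - 17156) + A = (-31711 - 17156) + 15779/44716 = -48867 + 15779/44716 = -2185120993/44716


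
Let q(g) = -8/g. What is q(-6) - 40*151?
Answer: -18116/3 ≈ -6038.7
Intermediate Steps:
q(-6) - 40*151 = -8/(-6) - 40*151 = -8*(-1/6) - 6040 = 4/3 - 6040 = -18116/3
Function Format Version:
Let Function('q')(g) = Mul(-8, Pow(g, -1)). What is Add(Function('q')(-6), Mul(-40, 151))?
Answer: Rational(-18116, 3) ≈ -6038.7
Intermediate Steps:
Add(Function('q')(-6), Mul(-40, 151)) = Add(Mul(-8, Pow(-6, -1)), Mul(-40, 151)) = Add(Mul(-8, Rational(-1, 6)), -6040) = Add(Rational(4, 3), -6040) = Rational(-18116, 3)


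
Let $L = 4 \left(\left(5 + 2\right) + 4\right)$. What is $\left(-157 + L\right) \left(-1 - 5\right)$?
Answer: $678$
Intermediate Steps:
$L = 44$ ($L = 4 \left(7 + 4\right) = 4 \cdot 11 = 44$)
$\left(-157 + L\right) \left(-1 - 5\right) = \left(-157 + 44\right) \left(-1 - 5\right) = - 113 \left(-1 - 5\right) = \left(-113\right) \left(-6\right) = 678$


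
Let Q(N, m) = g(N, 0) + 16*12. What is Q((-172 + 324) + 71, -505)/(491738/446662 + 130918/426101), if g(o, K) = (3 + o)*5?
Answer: 125803585533782/134003074627 ≈ 938.81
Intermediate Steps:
g(o, K) = 15 + 5*o
Q(N, m) = 207 + 5*N (Q(N, m) = (15 + 5*N) + 16*12 = (15 + 5*N) + 192 = 207 + 5*N)
Q((-172 + 324) + 71, -505)/(491738/446662 + 130918/426101) = (207 + 5*((-172 + 324) + 71))/(491738/446662 + 130918/426101) = (207 + 5*(152 + 71))/(491738*(1/446662) + 130918*(1/426101)) = (207 + 5*223)/(245869/223331 + 130918/426101) = (207 + 1115)/(134003074627/95161562431) = 1322*(95161562431/134003074627) = 125803585533782/134003074627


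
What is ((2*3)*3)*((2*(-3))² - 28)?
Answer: 144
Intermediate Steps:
((2*3)*3)*((2*(-3))² - 28) = (6*3)*((-6)² - 28) = 18*(36 - 28) = 18*8 = 144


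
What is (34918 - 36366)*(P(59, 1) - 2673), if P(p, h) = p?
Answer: 3785072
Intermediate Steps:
(34918 - 36366)*(P(59, 1) - 2673) = (34918 - 36366)*(59 - 2673) = -1448*(-2614) = 3785072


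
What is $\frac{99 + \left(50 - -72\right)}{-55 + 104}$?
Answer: $\frac{221}{49} \approx 4.5102$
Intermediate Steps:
$\frac{99 + \left(50 - -72\right)}{-55 + 104} = \frac{99 + \left(50 + 72\right)}{49} = \left(99 + 122\right) \frac{1}{49} = 221 \cdot \frac{1}{49} = \frac{221}{49}$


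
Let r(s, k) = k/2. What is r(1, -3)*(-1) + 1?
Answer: 5/2 ≈ 2.5000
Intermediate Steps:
r(s, k) = k/2 (r(s, k) = k*(½) = k/2)
r(1, -3)*(-1) + 1 = ((½)*(-3))*(-1) + 1 = -3/2*(-1) + 1 = 3/2 + 1 = 5/2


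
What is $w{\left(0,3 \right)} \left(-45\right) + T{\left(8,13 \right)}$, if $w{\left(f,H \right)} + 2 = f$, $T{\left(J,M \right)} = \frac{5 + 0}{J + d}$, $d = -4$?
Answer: $\frac{365}{4} \approx 91.25$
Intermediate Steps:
$T{\left(J,M \right)} = \frac{5}{-4 + J}$ ($T{\left(J,M \right)} = \frac{5 + 0}{J - 4} = \frac{5}{-4 + J}$)
$w{\left(f,H \right)} = -2 + f$
$w{\left(0,3 \right)} \left(-45\right) + T{\left(8,13 \right)} = \left(-2 + 0\right) \left(-45\right) + \frac{5}{-4 + 8} = \left(-2\right) \left(-45\right) + \frac{5}{4} = 90 + 5 \cdot \frac{1}{4} = 90 + \frac{5}{4} = \frac{365}{4}$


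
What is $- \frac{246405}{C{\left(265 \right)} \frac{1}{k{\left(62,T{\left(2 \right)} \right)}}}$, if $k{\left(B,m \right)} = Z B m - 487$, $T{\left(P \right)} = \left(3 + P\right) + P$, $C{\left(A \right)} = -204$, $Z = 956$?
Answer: $\frac{34038140295}{68} \approx 5.0056 \cdot 10^{8}$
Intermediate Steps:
$T{\left(P \right)} = 3 + 2 P$
$k{\left(B,m \right)} = -487 + 956 B m$ ($k{\left(B,m \right)} = 956 B m - 487 = -487 + 956 B m$)
$- \frac{246405}{C{\left(265 \right)} \frac{1}{k{\left(62,T{\left(2 \right)} \right)}}} = - \frac{246405}{\left(-204\right) \frac{1}{-487 + 956 \cdot 62 \left(3 + 2 \cdot 2\right)}} = - \frac{246405}{\left(-204\right) \frac{1}{-487 + 956 \cdot 62 \left(3 + 4\right)}} = - \frac{246405}{\left(-204\right) \frac{1}{-487 + 956 \cdot 62 \cdot 7}} = - \frac{246405}{\left(-204\right) \frac{1}{-487 + 414904}} = - \frac{246405}{\left(-204\right) \frac{1}{414417}} = - \frac{246405}{- \frac{68}{138139}} = \left(-246405\right) \left(- \frac{138139}{68}\right) = \frac{34038140295}{68}$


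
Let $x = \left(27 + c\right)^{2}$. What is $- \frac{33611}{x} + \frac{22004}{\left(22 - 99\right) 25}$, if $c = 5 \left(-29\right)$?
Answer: $- \frac{371084871}{26803700} \approx -13.845$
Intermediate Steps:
$c = -145$
$x = 13924$ ($x = \left(27 - 145\right)^{2} = \left(-118\right)^{2} = 13924$)
$- \frac{33611}{x} + \frac{22004}{\left(22 - 99\right) 25} = - \frac{33611}{13924} + \frac{22004}{\left(22 - 99\right) 25} = \left(-33611\right) \frac{1}{13924} + \frac{22004}{\left(-77\right) 25} = - \frac{33611}{13924} + \frac{22004}{-1925} = - \frac{33611}{13924} + 22004 \left(- \frac{1}{1925}\right) = - \frac{33611}{13924} - \frac{22004}{1925} = - \frac{371084871}{26803700}$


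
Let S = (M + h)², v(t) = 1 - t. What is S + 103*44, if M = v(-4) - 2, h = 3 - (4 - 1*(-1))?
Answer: 4533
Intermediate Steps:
h = -2 (h = 3 - (4 + 1) = 3 - 1*5 = 3 - 5 = -2)
M = 3 (M = (1 - 1*(-4)) - 2 = (1 + 4) - 2 = 5 - 2 = 3)
S = 1 (S = (3 - 2)² = 1² = 1)
S + 103*44 = 1 + 103*44 = 1 + 4532 = 4533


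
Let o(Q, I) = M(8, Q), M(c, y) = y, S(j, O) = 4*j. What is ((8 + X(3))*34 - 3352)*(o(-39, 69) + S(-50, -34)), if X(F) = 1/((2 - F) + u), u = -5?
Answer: 2212423/3 ≈ 7.3747e+5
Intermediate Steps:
o(Q, I) = Q
X(F) = 1/(-3 - F) (X(F) = 1/((2 - F) - 5) = 1/(-3 - F))
((8 + X(3))*34 - 3352)*(o(-39, 69) + S(-50, -34)) = ((8 - 1/(3 + 3))*34 - 3352)*(-39 + 4*(-50)) = ((8 - 1/6)*34 - 3352)*(-39 - 200) = ((8 - 1*⅙)*34 - 3352)*(-239) = ((8 - ⅙)*34 - 3352)*(-239) = ((47/6)*34 - 3352)*(-239) = (799/3 - 3352)*(-239) = -9257/3*(-239) = 2212423/3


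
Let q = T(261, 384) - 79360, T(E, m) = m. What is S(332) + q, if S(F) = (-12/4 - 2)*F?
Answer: -80636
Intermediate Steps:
q = -78976 (q = 384 - 79360 = -78976)
S(F) = -5*F (S(F) = (-12*¼ - 2)*F = (-3 - 2)*F = -5*F)
S(332) + q = -5*332 - 78976 = -1660 - 78976 = -80636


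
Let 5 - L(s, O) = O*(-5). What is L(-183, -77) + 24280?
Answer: 23900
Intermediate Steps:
L(s, O) = 5 + 5*O (L(s, O) = 5 - O*(-5) = 5 - (-5)*O = 5 + 5*O)
L(-183, -77) + 24280 = (5 + 5*(-77)) + 24280 = (5 - 385) + 24280 = -380 + 24280 = 23900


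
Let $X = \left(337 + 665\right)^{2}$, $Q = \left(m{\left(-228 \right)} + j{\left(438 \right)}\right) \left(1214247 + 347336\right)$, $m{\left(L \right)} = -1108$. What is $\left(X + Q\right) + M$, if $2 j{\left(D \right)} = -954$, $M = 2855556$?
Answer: $-2471249495$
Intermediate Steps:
$j{\left(D \right)} = -477$ ($j{\left(D \right)} = \frac{1}{2} \left(-954\right) = -477$)
$Q = -2475109055$ ($Q = \left(-1108 - 477\right) \left(1214247 + 347336\right) = \left(-1585\right) 1561583 = -2475109055$)
$X = 1004004$ ($X = 1002^{2} = 1004004$)
$\left(X + Q\right) + M = \left(1004004 - 2475109055\right) + 2855556 = -2474105051 + 2855556 = -2471249495$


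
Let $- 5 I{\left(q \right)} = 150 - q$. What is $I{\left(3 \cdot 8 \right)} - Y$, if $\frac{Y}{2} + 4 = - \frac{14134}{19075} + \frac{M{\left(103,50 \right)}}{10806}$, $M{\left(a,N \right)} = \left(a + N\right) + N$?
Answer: $- \frac{1623810491}{103062225} \approx -15.756$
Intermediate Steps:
$I{\left(q \right)} = -30 + \frac{q}{5}$ ($I{\left(q \right)} = - \frac{150 - q}{5} = -30 + \frac{q}{5}$)
$M{\left(a,N \right)} = a + 2 N$ ($M{\left(a,N \right)} = \left(N + a\right) + N = a + 2 N$)
$Y = - \frac{973357579}{103062225}$ ($Y = -8 + 2 \left(- \frac{14134}{19075} + \frac{103 + 2 \cdot 50}{10806}\right) = -8 + 2 \left(\left(-14134\right) \frac{1}{19075} + \left(103 + 100\right) \frac{1}{10806}\right) = -8 + 2 \left(- \frac{14134}{19075} + 203 \cdot \frac{1}{10806}\right) = -8 + 2 \left(- \frac{14134}{19075} + \frac{203}{10806}\right) = -8 + 2 \left(- \frac{148859779}{206124450}\right) = -8 - \frac{148859779}{103062225} = - \frac{973357579}{103062225} \approx -9.4444$)
$I{\left(3 \cdot 8 \right)} - Y = \left(-30 + \frac{3 \cdot 8}{5}\right) - - \frac{973357579}{103062225} = \left(-30 + \frac{1}{5} \cdot 24\right) + \frac{973357579}{103062225} = \left(-30 + \frac{24}{5}\right) + \frac{973357579}{103062225} = - \frac{126}{5} + \frac{973357579}{103062225} = - \frac{1623810491}{103062225}$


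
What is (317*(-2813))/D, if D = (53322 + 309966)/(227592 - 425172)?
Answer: 14682186265/30274 ≈ 4.8498e+5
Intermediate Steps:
D = -30274/16465 (D = 363288/(-197580) = 363288*(-1/197580) = -30274/16465 ≈ -1.8387)
(317*(-2813))/D = (317*(-2813))/(-30274/16465) = -891721*(-16465/30274) = 14682186265/30274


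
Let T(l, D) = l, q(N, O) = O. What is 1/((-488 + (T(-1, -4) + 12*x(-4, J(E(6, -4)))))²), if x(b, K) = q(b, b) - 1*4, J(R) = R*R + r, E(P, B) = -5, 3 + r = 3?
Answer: 1/342225 ≈ 2.9221e-6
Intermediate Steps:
r = 0 (r = -3 + 3 = 0)
J(R) = R² (J(R) = R*R + 0 = R² + 0 = R²)
x(b, K) = -4 + b (x(b, K) = b - 1*4 = b - 4 = -4 + b)
1/((-488 + (T(-1, -4) + 12*x(-4, J(E(6, -4)))))²) = 1/((-488 + (-1 + 12*(-4 - 4)))²) = 1/((-488 + (-1 + 12*(-8)))²) = 1/((-488 + (-1 - 96))²) = 1/((-488 - 97)²) = 1/((-585)²) = 1/342225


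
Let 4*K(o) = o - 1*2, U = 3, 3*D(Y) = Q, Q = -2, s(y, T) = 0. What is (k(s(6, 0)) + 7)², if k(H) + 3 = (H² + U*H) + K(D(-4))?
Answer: 100/9 ≈ 11.111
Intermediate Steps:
D(Y) = -⅔ (D(Y) = (⅓)*(-2) = -⅔)
K(o) = -½ + o/4 (K(o) = (o - 1*2)/4 = (o - 2)/4 = (-2 + o)/4 = -½ + o/4)
k(H) = -11/3 + H² + 3*H (k(H) = -3 + ((H² + 3*H) + (-½ + (¼)*(-⅔))) = -3 + ((H² + 3*H) + (-½ - ⅙)) = -3 + ((H² + 3*H) - ⅔) = -3 + (-⅔ + H² + 3*H) = -11/3 + H² + 3*H)
(k(s(6, 0)) + 7)² = ((-11/3 + 0² + 3*0) + 7)² = ((-11/3 + 0 + 0) + 7)² = (-11/3 + 7)² = (10/3)² = 100/9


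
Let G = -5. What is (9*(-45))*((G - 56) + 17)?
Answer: 17820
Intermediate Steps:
(9*(-45))*((G - 56) + 17) = (9*(-45))*((-5 - 56) + 17) = -405*(-61 + 17) = -405*(-44) = 17820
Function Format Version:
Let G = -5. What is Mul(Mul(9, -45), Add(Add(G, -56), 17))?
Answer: 17820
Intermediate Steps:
Mul(Mul(9, -45), Add(Add(G, -56), 17)) = Mul(Mul(9, -45), Add(Add(-5, -56), 17)) = Mul(-405, Add(-61, 17)) = Mul(-405, -44) = 17820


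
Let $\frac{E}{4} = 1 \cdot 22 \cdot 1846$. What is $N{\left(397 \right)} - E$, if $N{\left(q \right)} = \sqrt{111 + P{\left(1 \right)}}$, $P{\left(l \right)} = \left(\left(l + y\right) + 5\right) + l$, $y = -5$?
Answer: $-162448 + \sqrt{113} \approx -1.6244 \cdot 10^{5}$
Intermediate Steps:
$P{\left(l \right)} = 2 l$ ($P{\left(l \right)} = \left(\left(l - 5\right) + 5\right) + l = \left(\left(-5 + l\right) + 5\right) + l = l + l = 2 l$)
$N{\left(q \right)} = \sqrt{113}$ ($N{\left(q \right)} = \sqrt{111 + 2 \cdot 1} = \sqrt{111 + 2} = \sqrt{113}$)
$E = 162448$ ($E = 4 \cdot 1 \cdot 22 \cdot 1846 = 4 \cdot 22 \cdot 1846 = 4 \cdot 40612 = 162448$)
$N{\left(397 \right)} - E = \sqrt{113} - 162448 = -162448 + \sqrt{113}$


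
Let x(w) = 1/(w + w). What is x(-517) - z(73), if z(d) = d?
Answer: -75483/1034 ≈ -73.001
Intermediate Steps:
x(w) = 1/(2*w)
x(-517) - z(73) = (½)/(-517) - 1*73 = (½)*(-1/517) - 73 = -1/1034 - 73 = -75483/1034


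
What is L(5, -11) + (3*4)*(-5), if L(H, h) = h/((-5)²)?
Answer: -1511/25 ≈ -60.440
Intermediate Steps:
L(H, h) = h/25
L(5, -11) + (3*4)*(-5) = (1/25)*(-11) + (3*4)*(-5) = -11/25 + 12*(-5) = -11/25 - 60 = -1511/25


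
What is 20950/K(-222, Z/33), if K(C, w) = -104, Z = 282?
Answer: -10475/52 ≈ -201.44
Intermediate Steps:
20950/K(-222, Z/33) = 20950/(-104) = 20950*(-1/104) = -10475/52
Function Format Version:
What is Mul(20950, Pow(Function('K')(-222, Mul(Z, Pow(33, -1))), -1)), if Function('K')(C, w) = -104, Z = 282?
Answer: Rational(-10475, 52) ≈ -201.44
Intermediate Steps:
Mul(20950, Pow(Function('K')(-222, Mul(Z, Pow(33, -1))), -1)) = Mul(20950, Pow(-104, -1)) = Mul(20950, Rational(-1, 104)) = Rational(-10475, 52)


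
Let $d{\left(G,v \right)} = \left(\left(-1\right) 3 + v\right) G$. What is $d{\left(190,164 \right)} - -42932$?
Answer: $73522$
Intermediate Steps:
$d{\left(G,v \right)} = G \left(-3 + v\right)$ ($d{\left(G,v \right)} = \left(-3 + v\right) G = G \left(-3 + v\right)$)
$d{\left(190,164 \right)} - -42932 = 190 \left(-3 + 164\right) - -42932 = 190 \cdot 161 + 42932 = 30590 + 42932 = 73522$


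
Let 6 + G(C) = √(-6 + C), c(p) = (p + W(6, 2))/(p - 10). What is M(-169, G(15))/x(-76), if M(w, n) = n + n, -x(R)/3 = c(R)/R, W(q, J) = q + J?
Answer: -3268/17 ≈ -192.24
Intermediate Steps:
W(q, J) = J + q
c(p) = (8 + p)/(-10 + p) (c(p) = (p + (2 + 6))/(p - 10) = (p + 8)/(-10 + p) = (8 + p)/(-10 + p))
G(C) = -6 + √(-6 + C)
x(R) = -3*(8 + R)/(R*(-10 + R)) (x(R) = -3*(8 + R)/(-10 + R)/R = -3*(8 + R)/(R*(-10 + R)))
M(w, n) = 2*n
M(-169, G(15))/x(-76) = (2*(-6 + √(-6 + 15)))/((3*(-8 - 1*(-76))/(-76*(-10 - 76)))) = (2*(-6 + √9))/((3*(-1/76)*(-8 + 76)/(-86))) = (2*(-6 + 3))/((3*(-1/76)*(-1/86)*68)) = (2*(-3))/(51/1634) = -6*1634/51 = -3268/17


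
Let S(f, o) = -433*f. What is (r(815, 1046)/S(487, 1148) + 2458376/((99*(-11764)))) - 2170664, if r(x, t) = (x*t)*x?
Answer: -133474655652968720/61396989489 ≈ -2.1740e+6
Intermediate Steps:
r(x, t) = t*x² (r(x, t) = (t*x)*x = t*x²)
(r(815, 1046)/S(487, 1148) + 2458376/((99*(-11764)))) - 2170664 = ((1046*815²)/((-433*487)) + 2458376/((99*(-11764)))) - 2170664 = ((1046*664225)/(-210871) + 2458376/(-1164636)) - 2170664 = (694779350*(-1/210871) + 2458376*(-1/1164636)) - 2170664 = (-694779350/210871 - 614594/291159) - 2170664 = -202420860818024/61396989489 - 2170664 = -133474655652968720/61396989489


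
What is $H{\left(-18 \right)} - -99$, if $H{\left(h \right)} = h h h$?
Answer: $-5733$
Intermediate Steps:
$H{\left(h \right)} = h^{3}$ ($H{\left(h \right)} = h^{2} h = h^{3}$)
$H{\left(-18 \right)} - -99 = \left(-18\right)^{3} - -99 = -5832 + 99 = -5733$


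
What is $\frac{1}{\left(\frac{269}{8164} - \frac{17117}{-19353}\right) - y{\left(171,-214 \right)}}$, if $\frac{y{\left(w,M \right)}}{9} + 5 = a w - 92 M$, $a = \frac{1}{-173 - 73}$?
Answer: $- \frac{6477913572}{1147496486164841} \approx -5.6453 \cdot 10^{-6}$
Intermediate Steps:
$a = - \frac{1}{246}$ ($a = \frac{1}{-246} = - \frac{1}{246} \approx -0.004065$)
$y{\left(w,M \right)} = -45 - 828 M - \frac{3 w}{82}$ ($y{\left(w,M \right)} = -45 + 9 \left(- \frac{w}{246} - 92 M\right) = -45 + 9 \left(- 92 M - \frac{w}{246}\right) = -45 - \left(828 M + \frac{3 w}{82}\right) = -45 - 828 M - \frac{3 w}{82}$)
$\frac{1}{\left(\frac{269}{8164} - \frac{17117}{-19353}\right) - y{\left(171,-214 \right)}} = \frac{1}{\left(\frac{269}{8164} - \frac{17117}{-19353}\right) - \left(-45 - -177192 - \frac{513}{82}\right)} = \frac{1}{\left(269 \cdot \frac{1}{8164} - - \frac{17117}{19353}\right) - \left(-45 + 177192 - \frac{513}{82}\right)} = \frac{1}{\left(\frac{269}{8164} + \frac{17117}{19353}\right) - \frac{14525541}{82}} = \frac{1}{\frac{144949145}{157997892} - \frac{14525541}{82}} = \frac{1}{- \frac{1147496486164841}{6477913572}} = - \frac{6477913572}{1147496486164841}$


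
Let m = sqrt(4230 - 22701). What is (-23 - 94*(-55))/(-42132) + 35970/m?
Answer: -5147/42132 - 11990*I*sqrt(18471)/6157 ≈ -0.12216 - 264.66*I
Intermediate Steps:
m = I*sqrt(18471) (m = sqrt(-18471) = I*sqrt(18471) ≈ 135.91*I)
(-23 - 94*(-55))/(-42132) + 35970/m = (-23 - 94*(-55))/(-42132) + 35970/((I*sqrt(18471))) = (-23 + 5170)*(-1/42132) + 35970*(-I*sqrt(18471)/18471) = 5147*(-1/42132) - 11990*I*sqrt(18471)/6157 = -5147/42132 - 11990*I*sqrt(18471)/6157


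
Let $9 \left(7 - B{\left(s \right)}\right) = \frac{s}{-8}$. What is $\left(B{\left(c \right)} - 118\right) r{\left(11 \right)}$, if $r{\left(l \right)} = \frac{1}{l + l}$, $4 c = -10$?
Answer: $- \frac{15989}{3168} \approx -5.047$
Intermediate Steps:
$c = - \frac{5}{2}$ ($c = \frac{1}{4} \left(-10\right) = - \frac{5}{2} \approx -2.5$)
$B{\left(s \right)} = 7 + \frac{s}{72}$ ($B{\left(s \right)} = 7 - \frac{s \frac{1}{-8}}{9} = 7 - \frac{s \left(- \frac{1}{8}\right)}{9} = 7 - \frac{\left(- \frac{1}{8}\right) s}{9} = 7 + \frac{s}{72}$)
$r{\left(l \right)} = \frac{1}{2 l}$
$\left(B{\left(c \right)} - 118\right) r{\left(11 \right)} = \left(\left(7 + \frac{1}{72} \left(- \frac{5}{2}\right)\right) - 118\right) \frac{1}{2 \cdot 11} = \left(\left(7 - \frac{5}{144}\right) - 118\right) \frac{1}{2} \cdot \frac{1}{11} = \left(\frac{1003}{144} - 118\right) \frac{1}{22} = \left(- \frac{15989}{144}\right) \frac{1}{22} = - \frac{15989}{3168}$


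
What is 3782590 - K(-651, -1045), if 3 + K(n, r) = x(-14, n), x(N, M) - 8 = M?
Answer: 3783236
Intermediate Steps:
x(N, M) = 8 + M
K(n, r) = 5 + n (K(n, r) = -3 + (8 + n) = 5 + n)
3782590 - K(-651, -1045) = 3782590 - (5 - 651) = 3782590 - 1*(-646) = 3782590 + 646 = 3783236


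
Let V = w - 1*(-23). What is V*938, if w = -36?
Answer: -12194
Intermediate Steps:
V = -13 (V = -36 - 1*(-23) = -36 + 23 = -13)
V*938 = -13*938 = -12194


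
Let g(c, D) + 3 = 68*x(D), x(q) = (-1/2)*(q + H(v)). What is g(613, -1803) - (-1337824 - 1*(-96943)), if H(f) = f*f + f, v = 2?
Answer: 1301976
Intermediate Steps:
H(f) = f + f² (H(f) = f² + f = f + f²)
x(q) = -3 - q/2 (x(q) = (-1/2)*(q + 2*(1 + 2)) = (-1*½)*(q + 2*3) = -(q + 6)/2 = -(6 + q)/2 = -3 - q/2)
g(c, D) = -207 - 34*D (g(c, D) = -3 + 68*(-3 - D/2) = -3 + (-204 - 34*D) = -207 - 34*D)
g(613, -1803) - (-1337824 - 1*(-96943)) = (-207 - 34*(-1803)) - (-1337824 - 1*(-96943)) = (-207 + 61302) - (-1337824 + 96943) = 61095 - 1*(-1240881) = 61095 + 1240881 = 1301976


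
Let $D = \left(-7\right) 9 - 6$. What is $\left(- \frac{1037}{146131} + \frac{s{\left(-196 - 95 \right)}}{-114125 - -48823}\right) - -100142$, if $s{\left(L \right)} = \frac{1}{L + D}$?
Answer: $\frac{344023071945852931}{3435352762320} \approx 1.0014 \cdot 10^{5}$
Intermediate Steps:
$D = -69$ ($D = -63 - 6 = -69$)
$s{\left(L \right)} = \frac{1}{-69 + L}$ ($s{\left(L \right)} = \frac{1}{L - 69} = \frac{1}{-69 + L}$)
$\left(- \frac{1037}{146131} + \frac{s{\left(-196 - 95 \right)}}{-114125 - -48823}\right) - -100142 = \left(- \frac{1037}{146131} + \frac{1}{\left(-69 - 291\right) \left(-114125 - -48823\right)}\right) - -100142 = \left(\left(-1037\right) \frac{1}{146131} + \frac{1}{\left(-69 - 291\right) \left(-114125 + 48823\right)}\right) + 100142 = \left(- \frac{1037}{146131} + \frac{1}{\left(-69 - 291\right) \left(-65302\right)}\right) + 100142 = \left(- \frac{1037}{146131} + \frac{1}{-360} \left(- \frac{1}{65302}\right)\right) + 100142 = \left(- \frac{1037}{146131} - - \frac{1}{23508720}\right) + 100142 = \left(- \frac{1037}{146131} + \frac{1}{23508720}\right) + 100142 = - \frac{24378396509}{3435352762320} + 100142 = \frac{344023071945852931}{3435352762320}$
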